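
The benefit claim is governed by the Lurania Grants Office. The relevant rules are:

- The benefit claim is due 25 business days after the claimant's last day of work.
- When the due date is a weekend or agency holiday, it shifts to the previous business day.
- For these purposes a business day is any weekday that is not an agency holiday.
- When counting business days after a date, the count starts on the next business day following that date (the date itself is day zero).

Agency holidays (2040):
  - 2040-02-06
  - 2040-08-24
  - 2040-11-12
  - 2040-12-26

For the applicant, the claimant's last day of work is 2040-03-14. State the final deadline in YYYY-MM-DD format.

Starting the day after 2040-03-14 and counting 25 business days lands on 2040-04-18.
2040-04-18 falls on a Wednesday, which is a business day, so no adjustment is needed.
The final due date is 2040-04-18.

2040-04-18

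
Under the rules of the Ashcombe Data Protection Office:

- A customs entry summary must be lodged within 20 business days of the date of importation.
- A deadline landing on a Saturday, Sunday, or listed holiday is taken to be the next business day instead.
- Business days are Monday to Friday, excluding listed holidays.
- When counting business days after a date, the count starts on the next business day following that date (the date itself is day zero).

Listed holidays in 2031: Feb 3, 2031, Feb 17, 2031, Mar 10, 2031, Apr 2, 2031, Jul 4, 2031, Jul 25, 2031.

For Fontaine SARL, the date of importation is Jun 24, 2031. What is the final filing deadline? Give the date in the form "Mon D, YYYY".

Starting the day after Jun 24, 2031 and counting 20 business days lands on Jul 23, 2031.
Jul 23, 2031 (Wednesday) is already a business day.
So the filing is due Jul 23, 2031.

Jul 23, 2031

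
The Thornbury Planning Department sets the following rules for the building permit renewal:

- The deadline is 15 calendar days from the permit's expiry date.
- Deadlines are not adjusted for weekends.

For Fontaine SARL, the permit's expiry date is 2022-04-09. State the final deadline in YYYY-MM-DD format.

2022-04-24

Adding 15 calendar days to 2022-04-09 gives 2022-04-24.
2022-04-24 is a Sunday; no weekend or holiday adjustment applies.
So the filing is due 2022-04-24.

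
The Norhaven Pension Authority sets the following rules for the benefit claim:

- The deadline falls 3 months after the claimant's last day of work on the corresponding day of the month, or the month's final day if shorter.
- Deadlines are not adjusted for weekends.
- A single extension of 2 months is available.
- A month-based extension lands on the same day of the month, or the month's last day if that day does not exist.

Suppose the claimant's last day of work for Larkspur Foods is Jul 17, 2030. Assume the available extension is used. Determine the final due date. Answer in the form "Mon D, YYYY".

Dec 17, 2030

3 months after Jul 17, 2030, on the same day of the month, is Oct 17, 2030.
No adjustment is made for weekends or holidays, so Oct 17, 2030 stands.
The 2 months extension carries Oct 17, 2030 to Dec 17, 2030.
No adjustment is made for weekends or holidays, so Dec 17, 2030 stands.
The final due date is Dec 17, 2030.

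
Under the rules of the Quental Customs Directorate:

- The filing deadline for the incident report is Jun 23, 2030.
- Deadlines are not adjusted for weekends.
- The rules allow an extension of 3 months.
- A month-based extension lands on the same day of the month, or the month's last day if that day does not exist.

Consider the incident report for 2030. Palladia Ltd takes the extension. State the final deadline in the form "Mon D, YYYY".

The statutory due date is Jun 23, 2030.
Jun 23, 2030 falls on a Sunday. The rules make no weekend/holiday allowance, so it remains Jun 23, 2030.
Add 3 months to Jun 23, 2030: Sep 23, 2030.
Sep 23, 2030 is a Monday; no weekend or holiday adjustment applies.
So the filing is due Sep 23, 2030.

Sep 23, 2030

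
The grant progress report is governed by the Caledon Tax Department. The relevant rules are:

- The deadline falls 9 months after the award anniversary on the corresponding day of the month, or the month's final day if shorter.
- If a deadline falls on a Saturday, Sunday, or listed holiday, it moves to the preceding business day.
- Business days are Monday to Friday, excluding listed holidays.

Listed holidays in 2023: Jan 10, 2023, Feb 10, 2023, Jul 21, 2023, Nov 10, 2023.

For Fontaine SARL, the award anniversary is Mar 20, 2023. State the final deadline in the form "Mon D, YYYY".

9 months from Mar 20, 2023 is Dec 20, 2023.
Dec 20, 2023 (Wednesday) is already a business day.
Deadline: Dec 20, 2023.

Dec 20, 2023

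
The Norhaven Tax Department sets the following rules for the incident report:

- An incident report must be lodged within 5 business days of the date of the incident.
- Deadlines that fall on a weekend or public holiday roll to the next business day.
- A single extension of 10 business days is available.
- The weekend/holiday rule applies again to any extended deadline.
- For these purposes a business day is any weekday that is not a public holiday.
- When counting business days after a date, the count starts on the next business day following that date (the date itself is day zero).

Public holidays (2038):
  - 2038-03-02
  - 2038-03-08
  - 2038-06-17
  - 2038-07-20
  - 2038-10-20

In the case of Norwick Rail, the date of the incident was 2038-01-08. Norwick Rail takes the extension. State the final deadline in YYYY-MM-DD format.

Starting the day after 2038-01-08 and counting 5 business days lands on 2038-01-15.
2038-01-15 (Friday) is already a business day.
Counting 10 further business days from 2038-01-15 reaches 2038-01-29.
Since 2038-01-29 is a Friday and not a holiday, the date is unchanged.
Final deadline: 2038-01-29.

2038-01-29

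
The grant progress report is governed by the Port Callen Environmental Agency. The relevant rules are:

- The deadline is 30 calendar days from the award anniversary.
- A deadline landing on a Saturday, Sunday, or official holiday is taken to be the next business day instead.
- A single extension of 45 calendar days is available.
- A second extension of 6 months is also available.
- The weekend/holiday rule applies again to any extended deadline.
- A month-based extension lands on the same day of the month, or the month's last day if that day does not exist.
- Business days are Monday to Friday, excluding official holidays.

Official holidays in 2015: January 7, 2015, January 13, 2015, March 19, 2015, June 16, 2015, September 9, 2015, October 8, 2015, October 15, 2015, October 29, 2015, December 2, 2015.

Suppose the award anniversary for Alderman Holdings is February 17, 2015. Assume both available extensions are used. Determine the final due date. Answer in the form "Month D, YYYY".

November 4, 2015

From February 17, 2015, 30 calendar days later is March 19, 2015.
March 19, 2015 falls on a listed holiday. Rolling to the next business day gives March 20, 2015, a Friday.
With the 45-day extension, March 20, 2015 becomes May 4, 2015.
May 4, 2015 falls on a Monday, which is a business day, so no adjustment is needed.
Add 6 months to May 4, 2015: November 4, 2015.
Since November 4, 2015 is a Wednesday and not a holiday, the date is unchanged.
Final deadline: November 4, 2015.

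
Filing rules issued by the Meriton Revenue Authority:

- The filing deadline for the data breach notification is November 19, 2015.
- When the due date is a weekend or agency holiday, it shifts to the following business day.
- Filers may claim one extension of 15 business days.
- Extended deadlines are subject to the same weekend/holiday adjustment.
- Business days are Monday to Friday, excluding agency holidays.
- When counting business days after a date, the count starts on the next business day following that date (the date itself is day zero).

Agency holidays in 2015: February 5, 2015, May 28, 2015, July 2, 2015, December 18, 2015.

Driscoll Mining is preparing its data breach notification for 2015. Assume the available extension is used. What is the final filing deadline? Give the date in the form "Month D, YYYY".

December 10, 2015

The stated deadline is November 19, 2015.
November 19, 2015 (Thursday) is already a business day.
The 15-business-day extension runs from November 19, 2015 to December 10, 2015.
December 10, 2015 (Thursday) is already a business day.
So the filing is due December 10, 2015.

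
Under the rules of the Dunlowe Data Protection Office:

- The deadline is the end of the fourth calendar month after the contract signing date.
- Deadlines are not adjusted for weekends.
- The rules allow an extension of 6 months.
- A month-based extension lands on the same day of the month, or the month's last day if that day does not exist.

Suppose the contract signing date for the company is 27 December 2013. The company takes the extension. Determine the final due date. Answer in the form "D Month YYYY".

30 October 2014

4 months after 27 December 2013 is April 2014; that month ends on 30 April 2014.
No adjustment is made for weekends or holidays, so 30 April 2014 stands.
Add 6 months to 30 April 2014: 30 October 2014.
30 October 2014 falls on a Thursday. The rules make no weekend/holiday allowance, so it remains 30 October 2014.
The final due date is 30 October 2014.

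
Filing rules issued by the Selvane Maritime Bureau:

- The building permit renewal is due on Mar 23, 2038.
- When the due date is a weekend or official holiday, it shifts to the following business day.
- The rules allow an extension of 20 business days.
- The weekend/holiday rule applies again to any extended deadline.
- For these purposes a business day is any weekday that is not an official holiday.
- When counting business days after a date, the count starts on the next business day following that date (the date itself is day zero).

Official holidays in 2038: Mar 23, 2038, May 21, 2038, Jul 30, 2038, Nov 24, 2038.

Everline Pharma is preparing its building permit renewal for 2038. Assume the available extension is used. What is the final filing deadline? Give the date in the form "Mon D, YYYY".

The statutory due date is Mar 23, 2038.
Mar 23, 2038 is a listed holiday; the next business day is Mar 24, 2038 (Wednesday).
The 20-business-day extension runs from Mar 24, 2038 to Apr 21, 2038.
Apr 21, 2038 (Wednesday) is already a business day.
The final due date is Apr 21, 2038.

Apr 21, 2038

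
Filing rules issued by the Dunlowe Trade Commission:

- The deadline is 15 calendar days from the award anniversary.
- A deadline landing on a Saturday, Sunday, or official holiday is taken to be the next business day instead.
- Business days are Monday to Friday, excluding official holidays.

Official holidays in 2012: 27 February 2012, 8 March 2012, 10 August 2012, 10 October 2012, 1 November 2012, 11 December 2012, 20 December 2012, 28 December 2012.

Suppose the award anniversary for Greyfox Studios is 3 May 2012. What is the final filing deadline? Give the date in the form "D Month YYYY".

From 3 May 2012, 15 calendar days later is 18 May 2012.
Since 18 May 2012 is a Friday and not a holiday, the date is unchanged.
The final due date is 18 May 2012.

18 May 2012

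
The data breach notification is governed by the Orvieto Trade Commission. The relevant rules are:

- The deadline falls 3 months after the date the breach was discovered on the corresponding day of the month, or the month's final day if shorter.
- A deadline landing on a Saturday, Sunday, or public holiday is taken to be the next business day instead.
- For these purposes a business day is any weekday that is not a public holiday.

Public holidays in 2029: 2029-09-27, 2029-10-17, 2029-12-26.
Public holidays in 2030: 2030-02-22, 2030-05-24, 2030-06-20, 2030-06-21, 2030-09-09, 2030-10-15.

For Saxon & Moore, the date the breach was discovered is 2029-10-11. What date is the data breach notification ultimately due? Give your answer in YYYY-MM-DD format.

2030-01-11

Moving 3 months forward from 2029-10-11 on the corresponding day gives 2030-01-11.
2030-01-11 (Friday) is already a business day.
The final due date is 2030-01-11.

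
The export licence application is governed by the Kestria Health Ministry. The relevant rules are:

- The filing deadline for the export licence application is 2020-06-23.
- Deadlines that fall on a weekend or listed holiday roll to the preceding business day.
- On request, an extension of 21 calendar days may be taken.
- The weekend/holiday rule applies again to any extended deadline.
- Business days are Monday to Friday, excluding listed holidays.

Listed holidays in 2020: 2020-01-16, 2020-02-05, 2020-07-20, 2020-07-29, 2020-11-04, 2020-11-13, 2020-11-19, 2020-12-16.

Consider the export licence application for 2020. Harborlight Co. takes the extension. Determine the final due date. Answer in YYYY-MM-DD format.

Start from the fixed due date, 2020-06-23.
2020-06-23 (Tuesday) is already a business day.
Add the 21 calendar-day extension to 2020-06-23: 2020-07-14.
Since 2020-07-14 is a Tuesday and not a holiday, the date is unchanged.
Deadline: 2020-07-14.

2020-07-14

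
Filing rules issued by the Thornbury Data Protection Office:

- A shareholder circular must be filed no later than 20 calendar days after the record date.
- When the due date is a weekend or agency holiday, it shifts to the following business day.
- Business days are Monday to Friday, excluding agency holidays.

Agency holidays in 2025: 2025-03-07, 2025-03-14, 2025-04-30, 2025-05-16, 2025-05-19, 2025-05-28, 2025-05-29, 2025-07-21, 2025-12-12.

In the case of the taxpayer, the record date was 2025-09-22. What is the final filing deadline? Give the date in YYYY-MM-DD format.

Adding 20 calendar days to 2025-09-22 gives 2025-10-12.
Because 2025-10-12 is a Sunday, the deadline becomes 2025-10-13 (Monday).
So the filing is due 2025-10-13.

2025-10-13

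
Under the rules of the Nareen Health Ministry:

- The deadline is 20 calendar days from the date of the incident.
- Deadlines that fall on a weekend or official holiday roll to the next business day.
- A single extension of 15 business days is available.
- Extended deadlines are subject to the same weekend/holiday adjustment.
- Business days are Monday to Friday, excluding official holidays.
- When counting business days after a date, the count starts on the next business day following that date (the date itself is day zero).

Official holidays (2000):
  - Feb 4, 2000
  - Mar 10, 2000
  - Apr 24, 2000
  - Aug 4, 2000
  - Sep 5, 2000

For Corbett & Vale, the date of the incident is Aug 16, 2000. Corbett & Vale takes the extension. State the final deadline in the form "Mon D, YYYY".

20 calendar days after Aug 16, 2000 is Sep 5, 2000.
Sep 5, 2000 is a listed holiday; the next business day is Sep 6, 2000 (Wednesday).
Counting 15 further business days from Sep 6, 2000 reaches Sep 27, 2000.
Sep 27, 2000 (Wednesday) is already a business day.
The final due date is Sep 27, 2000.

Sep 27, 2000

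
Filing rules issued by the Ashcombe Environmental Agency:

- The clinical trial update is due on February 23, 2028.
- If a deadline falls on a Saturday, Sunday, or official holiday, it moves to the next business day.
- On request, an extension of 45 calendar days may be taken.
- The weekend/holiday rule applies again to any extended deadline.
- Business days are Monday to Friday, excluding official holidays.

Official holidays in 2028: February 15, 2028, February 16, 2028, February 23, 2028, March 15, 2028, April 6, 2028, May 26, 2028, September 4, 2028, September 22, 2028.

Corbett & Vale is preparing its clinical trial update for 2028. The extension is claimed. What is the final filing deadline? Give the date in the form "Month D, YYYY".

The statutory due date is February 23, 2028.
February 23, 2028 is a listed holiday; the next business day is February 24, 2028 (Thursday).
Applying the 45-calendar-day extension: February 24, 2028 + 45 days = April 9, 2028.
April 9, 2028 is a Sunday, so it moves to the next business day, April 10, 2028 (Monday).
Deadline: April 10, 2028.

April 10, 2028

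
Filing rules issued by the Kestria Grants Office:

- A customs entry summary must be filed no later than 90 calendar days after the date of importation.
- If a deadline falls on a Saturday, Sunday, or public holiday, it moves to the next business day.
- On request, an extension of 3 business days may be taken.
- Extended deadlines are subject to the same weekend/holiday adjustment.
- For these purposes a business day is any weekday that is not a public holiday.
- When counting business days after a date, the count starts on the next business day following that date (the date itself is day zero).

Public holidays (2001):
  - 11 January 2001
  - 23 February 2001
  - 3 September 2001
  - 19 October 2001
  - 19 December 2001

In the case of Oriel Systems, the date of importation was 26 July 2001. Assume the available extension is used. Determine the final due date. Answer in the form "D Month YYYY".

29 October 2001

Trigger date 26 July 2001 + 90 calendar days = 24 October 2001.
Since 24 October 2001 is a Wednesday and not a holiday, the date is unchanged.
Applying the 3-business-day extension: 3 business days after 24 October 2001 is 29 October 2001.
29 October 2001 (Monday) is already a business day.
Deadline: 29 October 2001.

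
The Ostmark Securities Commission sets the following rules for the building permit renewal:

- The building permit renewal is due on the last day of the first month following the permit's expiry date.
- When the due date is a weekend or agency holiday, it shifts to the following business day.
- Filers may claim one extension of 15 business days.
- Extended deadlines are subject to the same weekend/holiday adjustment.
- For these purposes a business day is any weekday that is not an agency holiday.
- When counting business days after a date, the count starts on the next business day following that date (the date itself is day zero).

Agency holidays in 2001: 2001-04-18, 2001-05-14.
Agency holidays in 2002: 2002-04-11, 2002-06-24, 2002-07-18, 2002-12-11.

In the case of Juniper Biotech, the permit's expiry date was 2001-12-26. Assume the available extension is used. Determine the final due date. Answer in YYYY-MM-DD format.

2002-02-21

1 month after 2001-12-26 is January 2002; that month ends on 2002-01-31.
2002-01-31 falls on a Thursday, which is a business day, so no adjustment is needed.
Counting 15 further business days from 2002-01-31 reaches 2002-02-21.
2002-02-21 is a Thursday and not a listed holiday, so it stands.
Final deadline: 2002-02-21.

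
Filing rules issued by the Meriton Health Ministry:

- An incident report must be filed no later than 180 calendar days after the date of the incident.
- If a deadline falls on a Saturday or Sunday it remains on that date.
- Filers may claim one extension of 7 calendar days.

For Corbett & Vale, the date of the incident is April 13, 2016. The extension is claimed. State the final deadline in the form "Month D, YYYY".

October 17, 2016

Trigger date April 13, 2016 + 180 calendar days = October 10, 2016.
October 10, 2016 falls on a Monday. The rules make no weekend/holiday allowance, so it remains October 10, 2016.
With the 7-day extension, October 10, 2016 becomes October 17, 2016.
No adjustment is made for weekends or holidays, so October 17, 2016 stands.
The final due date is October 17, 2016.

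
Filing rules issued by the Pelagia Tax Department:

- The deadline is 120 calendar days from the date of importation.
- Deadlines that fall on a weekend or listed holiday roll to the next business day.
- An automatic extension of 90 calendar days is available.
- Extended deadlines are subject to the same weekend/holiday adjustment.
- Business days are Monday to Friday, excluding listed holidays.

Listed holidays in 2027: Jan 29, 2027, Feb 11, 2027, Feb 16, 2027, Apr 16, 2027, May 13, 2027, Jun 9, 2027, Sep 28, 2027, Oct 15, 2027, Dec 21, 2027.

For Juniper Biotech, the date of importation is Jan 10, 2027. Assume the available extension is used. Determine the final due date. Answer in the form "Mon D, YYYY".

Trigger date Jan 10, 2027 + 120 calendar days = May 10, 2027.
Since May 10, 2027 is a Monday and not a holiday, the date is unchanged.
The 90-calendar-day extension moves the deadline from May 10, 2027 to Aug 8, 2027.
Because Aug 8, 2027 is a Sunday, the deadline becomes Aug 9, 2027 (Monday).
So the filing is due Aug 9, 2027.

Aug 9, 2027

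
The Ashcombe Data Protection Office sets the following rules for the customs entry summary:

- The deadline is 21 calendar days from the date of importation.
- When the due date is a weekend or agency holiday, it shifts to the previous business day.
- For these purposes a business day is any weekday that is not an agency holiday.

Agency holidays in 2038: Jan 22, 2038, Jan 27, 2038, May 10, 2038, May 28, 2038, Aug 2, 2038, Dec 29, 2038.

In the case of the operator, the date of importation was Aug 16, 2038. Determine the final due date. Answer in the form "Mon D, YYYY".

Sep 6, 2038

Trigger date Aug 16, 2038 + 21 calendar days = Sep 6, 2038.
Sep 6, 2038 falls on a Monday, which is a business day, so no adjustment is needed.
Deadline: Sep 6, 2038.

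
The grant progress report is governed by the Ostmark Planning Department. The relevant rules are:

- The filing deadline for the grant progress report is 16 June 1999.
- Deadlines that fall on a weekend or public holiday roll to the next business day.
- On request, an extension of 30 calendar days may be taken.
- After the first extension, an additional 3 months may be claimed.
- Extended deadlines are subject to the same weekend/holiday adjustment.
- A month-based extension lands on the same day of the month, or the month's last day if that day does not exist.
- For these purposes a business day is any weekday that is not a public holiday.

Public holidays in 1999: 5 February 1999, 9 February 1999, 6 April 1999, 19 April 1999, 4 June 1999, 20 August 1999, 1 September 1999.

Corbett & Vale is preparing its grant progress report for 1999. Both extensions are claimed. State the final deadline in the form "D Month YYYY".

The statutory due date is 16 June 1999.
16 June 1999 is a Wednesday and not a listed holiday, so it stands.
Applying the 30-calendar-day extension: 16 June 1999 + 30 days = 16 July 1999.
16 July 1999 falls on a Friday, which is a business day, so no adjustment is needed.
Add 3 months to 16 July 1999: 16 October 1999.
16 October 1999 is a Saturday; the next business day is 18 October 1999 (Monday).
Deadline: 18 October 1999.

18 October 1999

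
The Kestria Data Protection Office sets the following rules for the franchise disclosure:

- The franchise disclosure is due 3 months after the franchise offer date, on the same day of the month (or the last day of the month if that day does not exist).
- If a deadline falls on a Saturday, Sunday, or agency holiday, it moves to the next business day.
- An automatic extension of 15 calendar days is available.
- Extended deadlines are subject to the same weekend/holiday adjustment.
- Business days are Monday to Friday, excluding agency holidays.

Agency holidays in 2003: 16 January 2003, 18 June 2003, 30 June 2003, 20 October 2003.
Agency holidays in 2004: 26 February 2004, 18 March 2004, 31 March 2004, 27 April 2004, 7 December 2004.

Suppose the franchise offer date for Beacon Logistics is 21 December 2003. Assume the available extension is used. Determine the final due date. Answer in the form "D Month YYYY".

6 April 2004

3 months after 21 December 2003, on the same day of the month, is 21 March 2004.
Because 21 March 2004 is a Sunday, the deadline becomes 22 March 2004 (Monday).
With the 15-day extension, 22 March 2004 becomes 6 April 2004.
6 April 2004 (Tuesday) is already a business day.
So the filing is due 6 April 2004.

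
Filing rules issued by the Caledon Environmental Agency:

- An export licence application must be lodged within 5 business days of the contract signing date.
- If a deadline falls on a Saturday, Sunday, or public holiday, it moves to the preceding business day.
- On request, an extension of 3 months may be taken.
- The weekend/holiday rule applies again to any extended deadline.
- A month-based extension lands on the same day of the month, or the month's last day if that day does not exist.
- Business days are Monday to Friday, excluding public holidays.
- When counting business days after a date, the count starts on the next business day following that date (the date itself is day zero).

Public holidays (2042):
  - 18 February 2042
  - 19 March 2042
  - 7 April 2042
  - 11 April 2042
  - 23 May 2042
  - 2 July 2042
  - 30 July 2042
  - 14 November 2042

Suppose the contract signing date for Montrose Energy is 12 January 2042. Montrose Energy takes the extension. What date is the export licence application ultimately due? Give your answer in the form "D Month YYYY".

5 business days after 12 January 2042, excluding weekends and holidays, is 17 January 2042.
Since 17 January 2042 is a Friday and not a holiday, the date is unchanged.
The 3 months extension carries 17 January 2042 to 17 April 2042.
Since 17 April 2042 is a Thursday and not a holiday, the date is unchanged.
So the filing is due 17 April 2042.

17 April 2042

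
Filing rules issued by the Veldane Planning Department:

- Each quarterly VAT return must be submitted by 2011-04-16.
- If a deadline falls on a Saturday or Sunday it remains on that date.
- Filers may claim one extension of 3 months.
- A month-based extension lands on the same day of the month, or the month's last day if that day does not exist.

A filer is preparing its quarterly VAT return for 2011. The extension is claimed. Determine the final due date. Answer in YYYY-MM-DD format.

Start from the fixed due date, 2011-04-16.
2011-04-16 falls on a Saturday. The rules make no weekend/holiday allowance, so it remains 2011-04-16.
The 3 months extension carries 2011-04-16 to 2011-07-16.
No adjustment is made for weekends or holidays, so 2011-07-16 stands.
Final deadline: 2011-07-16.

2011-07-16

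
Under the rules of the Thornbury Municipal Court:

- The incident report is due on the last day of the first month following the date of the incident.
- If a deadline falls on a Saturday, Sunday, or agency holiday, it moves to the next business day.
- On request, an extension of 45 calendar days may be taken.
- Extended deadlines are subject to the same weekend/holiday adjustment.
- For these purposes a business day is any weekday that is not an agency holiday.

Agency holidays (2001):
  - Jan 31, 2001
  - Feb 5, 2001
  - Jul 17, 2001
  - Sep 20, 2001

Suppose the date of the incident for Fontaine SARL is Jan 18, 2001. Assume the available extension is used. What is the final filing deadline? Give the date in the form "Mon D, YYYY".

1 month after Jan 18, 2001 falls in February 2001; the last day of that month is Feb 28, 2001.
Feb 28, 2001 (Wednesday) is already a business day.
Applying the 45-calendar-day extension: Feb 28, 2001 + 45 days = Apr 14, 2001.
Apr 14, 2001 is a Saturday; the next business day is Apr 16, 2001 (Monday).
Deadline: Apr 16, 2001.

Apr 16, 2001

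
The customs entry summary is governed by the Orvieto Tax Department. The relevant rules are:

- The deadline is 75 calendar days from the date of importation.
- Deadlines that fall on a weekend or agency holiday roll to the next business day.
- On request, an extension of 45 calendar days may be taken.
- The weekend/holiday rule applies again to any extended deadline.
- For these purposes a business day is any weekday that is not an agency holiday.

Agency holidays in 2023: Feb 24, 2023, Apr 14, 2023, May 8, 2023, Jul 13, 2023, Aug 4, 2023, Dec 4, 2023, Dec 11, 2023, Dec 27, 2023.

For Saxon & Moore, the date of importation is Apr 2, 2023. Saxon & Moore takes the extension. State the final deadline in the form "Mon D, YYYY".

Jul 31, 2023

75 calendar days after Apr 2, 2023 is Jun 16, 2023.
Since Jun 16, 2023 is a Friday and not a holiday, the date is unchanged.
With the 45-day extension, Jun 16, 2023 becomes Jul 31, 2023.
Jul 31, 2023 falls on a Monday, which is a business day, so no adjustment is needed.
Deadline: Jul 31, 2023.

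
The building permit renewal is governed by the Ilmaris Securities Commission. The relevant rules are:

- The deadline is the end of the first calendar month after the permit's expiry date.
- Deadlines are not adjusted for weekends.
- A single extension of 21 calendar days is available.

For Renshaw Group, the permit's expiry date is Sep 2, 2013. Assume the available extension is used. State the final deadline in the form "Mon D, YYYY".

Nov 21, 2013

1 month after Sep 2, 2013 is October 2013; that month ends on Oct 31, 2013.
Oct 31, 2013 falls on a Thursday. The rules make no weekend/holiday allowance, so it remains Oct 31, 2013.
Applying the 21-calendar-day extension: Oct 31, 2013 + 21 days = Nov 21, 2013.
No adjustment is made for weekends or holidays, so Nov 21, 2013 stands.
So the filing is due Nov 21, 2013.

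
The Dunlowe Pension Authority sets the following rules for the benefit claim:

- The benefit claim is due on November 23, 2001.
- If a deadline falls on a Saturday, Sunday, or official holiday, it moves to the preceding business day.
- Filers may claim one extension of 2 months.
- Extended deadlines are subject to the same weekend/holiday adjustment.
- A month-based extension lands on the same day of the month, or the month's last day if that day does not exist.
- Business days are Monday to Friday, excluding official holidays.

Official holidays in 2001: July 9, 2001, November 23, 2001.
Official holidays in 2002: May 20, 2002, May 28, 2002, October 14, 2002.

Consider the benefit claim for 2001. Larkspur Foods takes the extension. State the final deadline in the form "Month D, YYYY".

The stated deadline is November 23, 2001.
November 23, 2001 is a listed holiday; the preceding business day is November 22, 2001 (Thursday).
The 2 months extension carries November 22, 2001 to January 22, 2002.
January 22, 2002 (Tuesday) is already a business day.
Final deadline: January 22, 2002.

January 22, 2002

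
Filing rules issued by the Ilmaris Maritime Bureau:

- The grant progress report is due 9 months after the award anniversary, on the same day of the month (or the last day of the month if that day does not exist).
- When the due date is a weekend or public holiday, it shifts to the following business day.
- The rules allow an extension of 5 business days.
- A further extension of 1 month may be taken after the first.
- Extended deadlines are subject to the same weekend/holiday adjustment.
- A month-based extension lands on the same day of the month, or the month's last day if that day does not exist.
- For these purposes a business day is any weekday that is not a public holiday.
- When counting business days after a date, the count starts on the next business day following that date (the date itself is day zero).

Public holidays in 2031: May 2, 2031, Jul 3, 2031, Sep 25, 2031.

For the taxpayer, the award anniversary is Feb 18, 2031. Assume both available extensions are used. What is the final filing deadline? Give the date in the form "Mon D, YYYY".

9 months from Feb 18, 2031 is Nov 18, 2031.
Since Nov 18, 2031 is a Tuesday and not a holiday, the date is unchanged.
The 5-business-day extension runs from Nov 18, 2031 to Nov 25, 2031.
Nov 25, 2031 (Tuesday) is already a business day.
Add 1 month to Nov 25, 2031: Dec 25, 2031.
Since Dec 25, 2031 is a Thursday and not a holiday, the date is unchanged.
The final due date is Dec 25, 2031.

Dec 25, 2031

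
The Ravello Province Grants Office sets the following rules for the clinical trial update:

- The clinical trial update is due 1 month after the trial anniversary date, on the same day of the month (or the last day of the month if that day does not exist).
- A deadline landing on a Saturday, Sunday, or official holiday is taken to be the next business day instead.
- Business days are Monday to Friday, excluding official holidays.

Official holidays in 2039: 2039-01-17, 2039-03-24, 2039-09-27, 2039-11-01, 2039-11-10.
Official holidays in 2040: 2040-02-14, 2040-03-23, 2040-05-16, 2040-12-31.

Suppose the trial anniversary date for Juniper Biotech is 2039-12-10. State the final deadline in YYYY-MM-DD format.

2040-01-10

Moving 1 month forward from 2039-12-10 on the corresponding day gives 2040-01-10.
2040-01-10 (Tuesday) is already a business day.
The final due date is 2040-01-10.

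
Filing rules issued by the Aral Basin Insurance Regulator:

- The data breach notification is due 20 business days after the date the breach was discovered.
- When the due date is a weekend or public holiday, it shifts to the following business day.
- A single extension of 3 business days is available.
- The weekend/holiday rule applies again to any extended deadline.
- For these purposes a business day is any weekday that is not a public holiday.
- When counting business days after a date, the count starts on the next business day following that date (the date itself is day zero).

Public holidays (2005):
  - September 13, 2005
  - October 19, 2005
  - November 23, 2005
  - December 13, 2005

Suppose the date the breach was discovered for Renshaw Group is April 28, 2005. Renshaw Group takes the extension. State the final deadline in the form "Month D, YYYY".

May 31, 2005

20 business days after April 28, 2005, excluding weekends and holidays, is May 26, 2005.
May 26, 2005 (Thursday) is already a business day.
The 3-business-day extension runs from May 26, 2005 to May 31, 2005.
May 31, 2005 falls on a Tuesday, which is a business day, so no adjustment is needed.
Final deadline: May 31, 2005.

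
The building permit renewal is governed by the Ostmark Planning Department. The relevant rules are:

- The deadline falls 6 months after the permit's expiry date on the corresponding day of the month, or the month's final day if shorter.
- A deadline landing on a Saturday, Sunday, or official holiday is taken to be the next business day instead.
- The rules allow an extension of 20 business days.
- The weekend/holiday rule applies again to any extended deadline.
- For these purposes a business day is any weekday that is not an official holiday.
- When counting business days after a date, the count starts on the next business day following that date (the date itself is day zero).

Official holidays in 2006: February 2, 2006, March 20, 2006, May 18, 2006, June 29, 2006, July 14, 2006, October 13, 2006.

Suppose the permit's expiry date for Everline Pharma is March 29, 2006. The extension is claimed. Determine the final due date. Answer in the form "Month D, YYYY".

October 30, 2006

6 months from March 29, 2006 is September 29, 2006.
Since September 29, 2006 is a Friday and not a holiday, the date is unchanged.
Counting 20 further business days from September 29, 2006 reaches October 30, 2006.
October 30, 2006 (Monday) is already a business day.
So the filing is due October 30, 2006.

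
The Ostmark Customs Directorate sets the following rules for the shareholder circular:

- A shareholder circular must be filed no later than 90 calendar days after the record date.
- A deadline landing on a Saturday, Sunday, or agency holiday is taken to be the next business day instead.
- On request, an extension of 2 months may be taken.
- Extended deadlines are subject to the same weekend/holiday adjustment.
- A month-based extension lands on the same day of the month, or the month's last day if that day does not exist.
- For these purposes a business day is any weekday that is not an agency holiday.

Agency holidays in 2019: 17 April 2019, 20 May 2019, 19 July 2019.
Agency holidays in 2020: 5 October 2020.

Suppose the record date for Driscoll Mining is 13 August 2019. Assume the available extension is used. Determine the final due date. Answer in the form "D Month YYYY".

Trigger date 13 August 2019 + 90 calendar days = 11 November 2019.
11 November 2019 (Monday) is already a business day.
The 2 months extension carries 11 November 2019 to 11 January 2020.
11 January 2020 is a Saturday, so it moves to the next business day, 13 January 2020 (Monday).
Deadline: 13 January 2020.

13 January 2020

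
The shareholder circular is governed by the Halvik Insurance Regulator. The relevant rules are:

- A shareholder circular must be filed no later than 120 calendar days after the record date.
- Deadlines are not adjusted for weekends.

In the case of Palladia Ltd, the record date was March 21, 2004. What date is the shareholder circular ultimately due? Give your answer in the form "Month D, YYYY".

July 19, 2004

From March 21, 2004, 120 calendar days later is July 19, 2004.
No adjustment is made for weekends or holidays, so July 19, 2004 stands.
Final deadline: July 19, 2004.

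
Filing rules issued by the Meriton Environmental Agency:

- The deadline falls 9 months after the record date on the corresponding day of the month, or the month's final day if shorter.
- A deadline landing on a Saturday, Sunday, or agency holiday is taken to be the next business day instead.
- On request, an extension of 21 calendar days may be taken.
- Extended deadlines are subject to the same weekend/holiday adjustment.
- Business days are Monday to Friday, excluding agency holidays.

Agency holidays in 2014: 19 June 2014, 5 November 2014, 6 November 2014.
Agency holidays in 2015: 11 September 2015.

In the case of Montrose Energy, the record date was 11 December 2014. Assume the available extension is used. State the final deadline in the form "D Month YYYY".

9 months after 11 December 2014, on the same day of the month, is 11 September 2015.
11 September 2015 is a listed holiday, so it moves to the next business day, 14 September 2015 (Monday).
Applying the 21-calendar-day extension: 14 September 2015 + 21 days = 5 October 2015.
5 October 2015 is a Monday and not a listed holiday, so it stands.
Deadline: 5 October 2015.

5 October 2015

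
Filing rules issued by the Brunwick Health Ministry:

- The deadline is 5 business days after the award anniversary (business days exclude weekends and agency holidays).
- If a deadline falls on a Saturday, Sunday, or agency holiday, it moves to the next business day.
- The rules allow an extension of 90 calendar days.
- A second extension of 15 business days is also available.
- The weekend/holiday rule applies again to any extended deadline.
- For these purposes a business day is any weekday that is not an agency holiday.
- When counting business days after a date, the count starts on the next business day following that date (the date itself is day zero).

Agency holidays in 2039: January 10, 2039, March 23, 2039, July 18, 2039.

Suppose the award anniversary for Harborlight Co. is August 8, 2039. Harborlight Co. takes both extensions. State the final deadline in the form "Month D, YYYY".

December 5, 2039

Counting 5 business days after August 8, 2039 (skipping weekends and listed holidays) reaches August 15, 2039.
August 15, 2039 is a Monday and not a listed holiday, so it stands.
The 90-calendar-day extension moves the deadline from August 15, 2039 to November 13, 2039.
November 13, 2039 is a Sunday, so it moves to the next business day, November 14, 2039 (Monday).
Applying the 15-business-day extension: 15 business days after November 14, 2039 is December 5, 2039.
December 5, 2039 (Monday) is already a business day.
So the filing is due December 5, 2039.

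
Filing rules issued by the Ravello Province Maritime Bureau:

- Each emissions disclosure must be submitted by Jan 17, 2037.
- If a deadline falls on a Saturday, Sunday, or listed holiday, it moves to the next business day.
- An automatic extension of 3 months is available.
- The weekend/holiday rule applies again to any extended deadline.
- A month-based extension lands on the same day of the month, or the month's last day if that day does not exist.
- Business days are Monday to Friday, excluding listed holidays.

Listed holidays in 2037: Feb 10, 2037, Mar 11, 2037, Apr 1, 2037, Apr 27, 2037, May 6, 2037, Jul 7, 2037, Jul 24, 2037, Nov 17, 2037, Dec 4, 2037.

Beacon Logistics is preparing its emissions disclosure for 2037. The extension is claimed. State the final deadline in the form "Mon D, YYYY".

The statutory due date is Jan 17, 2037.
Jan 17, 2037 is a Saturday; the next business day is Jan 19, 2037 (Monday).
Add 3 months to Jan 19, 2037: Apr 19, 2037.
Apr 19, 2037 falls on a Sunday. Rolling to the next business day gives Apr 20, 2037, a Monday.
So the filing is due Apr 20, 2037.

Apr 20, 2037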